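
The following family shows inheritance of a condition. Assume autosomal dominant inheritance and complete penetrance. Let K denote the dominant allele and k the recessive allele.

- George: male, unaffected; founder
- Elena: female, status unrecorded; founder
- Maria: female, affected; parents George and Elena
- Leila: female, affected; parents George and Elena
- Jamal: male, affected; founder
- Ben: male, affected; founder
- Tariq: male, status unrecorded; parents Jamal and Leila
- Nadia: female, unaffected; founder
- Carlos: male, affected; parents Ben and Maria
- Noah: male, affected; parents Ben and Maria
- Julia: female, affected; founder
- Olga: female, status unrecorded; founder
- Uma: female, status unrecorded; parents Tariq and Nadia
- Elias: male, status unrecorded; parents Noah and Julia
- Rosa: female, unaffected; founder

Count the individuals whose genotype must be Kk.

Obligate heterozygotes: Maria is affected so carries K and received k from George (kk), so Maria is Kk; Leila is affected so carries K and received k from George (kk), so Leila is Kk.
Every other individual is either homozygous by phenotype or has at least one consistent homozygous assignment, so the count is 2.

2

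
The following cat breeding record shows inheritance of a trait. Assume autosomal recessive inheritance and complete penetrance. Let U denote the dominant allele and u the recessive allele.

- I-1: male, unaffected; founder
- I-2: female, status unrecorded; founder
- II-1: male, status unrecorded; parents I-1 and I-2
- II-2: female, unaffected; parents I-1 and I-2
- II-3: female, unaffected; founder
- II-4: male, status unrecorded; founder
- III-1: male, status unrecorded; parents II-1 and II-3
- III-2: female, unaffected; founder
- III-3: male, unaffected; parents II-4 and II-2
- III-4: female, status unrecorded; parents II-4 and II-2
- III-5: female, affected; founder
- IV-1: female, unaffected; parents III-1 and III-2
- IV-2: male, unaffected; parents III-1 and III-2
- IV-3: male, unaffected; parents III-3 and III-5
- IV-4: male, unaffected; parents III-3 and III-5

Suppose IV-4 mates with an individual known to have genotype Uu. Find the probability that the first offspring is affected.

IV-4 is unaffected so carries U and received u from III-5 (uu), so IV-4 is Uu.
The cross gives 1/4 UU : 1/2 Uu : 1/4 uu, so P(offspring is affected) = 1/4.

1/4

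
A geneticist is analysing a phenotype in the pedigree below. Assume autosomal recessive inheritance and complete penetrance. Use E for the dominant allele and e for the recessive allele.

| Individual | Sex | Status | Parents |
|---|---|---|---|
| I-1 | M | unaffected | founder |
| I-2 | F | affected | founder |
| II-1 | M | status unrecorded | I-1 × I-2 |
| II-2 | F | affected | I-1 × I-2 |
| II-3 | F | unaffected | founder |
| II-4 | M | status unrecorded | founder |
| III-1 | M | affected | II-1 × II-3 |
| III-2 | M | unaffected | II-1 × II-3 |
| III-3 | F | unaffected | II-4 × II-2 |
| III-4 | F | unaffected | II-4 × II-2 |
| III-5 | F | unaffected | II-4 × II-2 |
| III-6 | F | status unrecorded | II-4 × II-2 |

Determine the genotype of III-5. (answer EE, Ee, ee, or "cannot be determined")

From phenotype alone, III-5 is EE or Ee.
III-5 is unaffected so carries E and received e from II-2 (ee), so III-5 is Ee.

Ee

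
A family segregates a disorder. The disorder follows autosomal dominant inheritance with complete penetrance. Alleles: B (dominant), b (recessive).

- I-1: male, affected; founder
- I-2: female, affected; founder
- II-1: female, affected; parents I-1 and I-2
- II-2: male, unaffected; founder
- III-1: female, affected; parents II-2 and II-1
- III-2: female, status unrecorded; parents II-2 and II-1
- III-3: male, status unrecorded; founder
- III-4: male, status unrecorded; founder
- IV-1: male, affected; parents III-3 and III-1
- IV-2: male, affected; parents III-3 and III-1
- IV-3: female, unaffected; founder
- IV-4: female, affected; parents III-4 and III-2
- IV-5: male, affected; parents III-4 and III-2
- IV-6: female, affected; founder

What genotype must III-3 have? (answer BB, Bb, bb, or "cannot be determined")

III-3's phenotype is unrecorded, and no parent or child forces a single allele at both positions; consistent genotype assignments exist with III-3 as BB or Bb or bb.

cannot be determined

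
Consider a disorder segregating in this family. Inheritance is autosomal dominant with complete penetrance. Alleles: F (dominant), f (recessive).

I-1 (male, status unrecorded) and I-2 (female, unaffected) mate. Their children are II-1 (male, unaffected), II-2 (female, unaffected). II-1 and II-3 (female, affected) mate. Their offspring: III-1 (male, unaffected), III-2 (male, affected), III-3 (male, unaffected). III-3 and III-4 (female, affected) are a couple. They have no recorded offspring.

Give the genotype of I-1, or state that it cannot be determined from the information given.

cannot be determined

I-1's phenotype is unrecorded, and no parent or child forces a single allele at both positions; consistent genotype assignments exist with I-1 as Ff or ff.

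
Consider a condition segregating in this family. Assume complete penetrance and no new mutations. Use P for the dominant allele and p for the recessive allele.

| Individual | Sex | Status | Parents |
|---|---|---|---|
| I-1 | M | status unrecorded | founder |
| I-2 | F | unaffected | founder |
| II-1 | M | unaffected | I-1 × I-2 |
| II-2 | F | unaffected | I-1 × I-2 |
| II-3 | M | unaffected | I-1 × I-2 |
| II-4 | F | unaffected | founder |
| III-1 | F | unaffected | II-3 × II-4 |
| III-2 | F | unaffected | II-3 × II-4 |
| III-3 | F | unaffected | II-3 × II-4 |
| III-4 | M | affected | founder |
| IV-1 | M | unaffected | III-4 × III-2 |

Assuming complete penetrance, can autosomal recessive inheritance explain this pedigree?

Yes

A consistent assignment under autosomal recessive exists: I-1 PP, I-2 PP, II-1 PP, II-2 PP, II-3 PP, II-4 PP, III-1 PP, III-2 PP, III-3 PP, III-4 pp, IV-1 Pp.
In this assignment every recorded phenotype matches its genotype and every non-founder's genotype is obtainable from its parents' genotypes, so the pedigree is consistent.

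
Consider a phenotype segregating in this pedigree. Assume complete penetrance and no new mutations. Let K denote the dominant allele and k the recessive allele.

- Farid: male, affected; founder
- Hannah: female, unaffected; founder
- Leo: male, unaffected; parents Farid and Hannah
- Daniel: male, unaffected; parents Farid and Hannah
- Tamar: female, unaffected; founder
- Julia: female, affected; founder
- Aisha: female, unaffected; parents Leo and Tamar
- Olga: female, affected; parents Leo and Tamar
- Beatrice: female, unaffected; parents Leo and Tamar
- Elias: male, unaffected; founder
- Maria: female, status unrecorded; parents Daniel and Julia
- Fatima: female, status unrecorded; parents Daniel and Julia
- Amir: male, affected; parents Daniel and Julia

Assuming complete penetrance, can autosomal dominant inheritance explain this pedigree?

No

Under autosomal dominant, Olga (affected, female) cannot arise from Leo (unaffected) × Tamar (unaffected).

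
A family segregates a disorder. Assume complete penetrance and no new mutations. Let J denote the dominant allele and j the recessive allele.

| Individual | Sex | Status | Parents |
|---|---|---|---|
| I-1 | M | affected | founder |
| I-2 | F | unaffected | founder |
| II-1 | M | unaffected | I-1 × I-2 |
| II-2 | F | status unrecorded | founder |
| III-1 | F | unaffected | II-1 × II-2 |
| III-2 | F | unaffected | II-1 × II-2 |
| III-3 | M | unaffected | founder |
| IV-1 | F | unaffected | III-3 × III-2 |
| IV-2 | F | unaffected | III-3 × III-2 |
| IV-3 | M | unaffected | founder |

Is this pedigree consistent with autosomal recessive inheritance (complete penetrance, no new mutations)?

A consistent assignment under autosomal recessive exists: I-1 jj, I-2 JJ, II-1 Jj, II-2 JJ, III-1 JJ, III-2 JJ, III-3 JJ, IV-1 JJ, IV-2 JJ, IV-3 JJ.
In this assignment every recorded phenotype matches its genotype and every non-founder's genotype is obtainable from its parents' genotypes, so the pedigree is consistent.

Yes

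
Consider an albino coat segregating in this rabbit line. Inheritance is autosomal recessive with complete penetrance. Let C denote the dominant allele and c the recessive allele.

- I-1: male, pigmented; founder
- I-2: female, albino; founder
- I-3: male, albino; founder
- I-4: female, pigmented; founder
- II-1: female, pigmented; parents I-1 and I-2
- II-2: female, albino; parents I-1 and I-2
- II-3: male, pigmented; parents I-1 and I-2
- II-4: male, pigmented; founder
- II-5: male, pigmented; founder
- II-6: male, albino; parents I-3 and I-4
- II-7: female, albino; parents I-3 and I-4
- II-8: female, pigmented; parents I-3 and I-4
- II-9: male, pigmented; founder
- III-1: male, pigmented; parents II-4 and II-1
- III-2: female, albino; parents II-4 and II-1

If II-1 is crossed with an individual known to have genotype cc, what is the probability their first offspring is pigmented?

1/2

II-1 is pigmented so carries C and received c from I-2 (cc), so II-1 is Cc.
The cross gives 1/2 Cc : 1/2 cc, so P(offspring is pigmented) = 1/2.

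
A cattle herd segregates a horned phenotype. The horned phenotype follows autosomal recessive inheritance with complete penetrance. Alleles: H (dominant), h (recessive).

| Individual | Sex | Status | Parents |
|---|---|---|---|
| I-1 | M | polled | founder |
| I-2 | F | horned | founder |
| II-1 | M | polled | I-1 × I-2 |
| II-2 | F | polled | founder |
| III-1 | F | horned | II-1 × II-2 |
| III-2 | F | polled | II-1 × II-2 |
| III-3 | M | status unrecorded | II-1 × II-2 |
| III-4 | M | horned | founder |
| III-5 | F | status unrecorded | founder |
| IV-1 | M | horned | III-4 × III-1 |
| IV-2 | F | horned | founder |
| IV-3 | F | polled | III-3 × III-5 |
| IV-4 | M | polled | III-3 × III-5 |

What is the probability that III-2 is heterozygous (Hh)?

2/3

II-1 is polled so carries H and received h from I-2 (hh), so II-1 is Hh.
II-2 is polled so carries H and passed h to III-1 (hh), so II-2 is Hh.
Their cross gives offspring ratios 1/4 HH : 1/2 Hh : 1/4 hh. Conditioning on III-2 being polled, P(Hh) = 1/2 / 3/4 = 2/3.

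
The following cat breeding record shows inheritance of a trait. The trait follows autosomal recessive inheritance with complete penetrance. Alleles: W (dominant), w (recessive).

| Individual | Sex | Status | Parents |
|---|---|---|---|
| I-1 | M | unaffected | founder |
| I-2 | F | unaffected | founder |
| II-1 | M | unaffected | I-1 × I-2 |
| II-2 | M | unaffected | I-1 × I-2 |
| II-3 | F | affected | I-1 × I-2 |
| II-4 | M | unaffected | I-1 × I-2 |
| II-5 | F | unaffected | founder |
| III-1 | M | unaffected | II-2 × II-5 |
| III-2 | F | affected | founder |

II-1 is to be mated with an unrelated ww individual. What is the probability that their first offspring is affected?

1/3

I-1 is unaffected so carries W and passed w to II-3 (ww), so I-1 is Ww.
I-2 is unaffected so carries W and passed w to II-3 (ww), so I-2 is Ww.
II-1 is an unaffected offspring of I-1 (Ww) × I-2 (Ww), whose cross gives 1/4 WW : 1/2 Ww : 1/4 ww; conditioning on being unaffected, II-1 is WW with probability 1/3, Ww with probability 2/3.
Summing over parental genotype combinations, P(offspring is affected) = 2/3·1/2 = 1/3.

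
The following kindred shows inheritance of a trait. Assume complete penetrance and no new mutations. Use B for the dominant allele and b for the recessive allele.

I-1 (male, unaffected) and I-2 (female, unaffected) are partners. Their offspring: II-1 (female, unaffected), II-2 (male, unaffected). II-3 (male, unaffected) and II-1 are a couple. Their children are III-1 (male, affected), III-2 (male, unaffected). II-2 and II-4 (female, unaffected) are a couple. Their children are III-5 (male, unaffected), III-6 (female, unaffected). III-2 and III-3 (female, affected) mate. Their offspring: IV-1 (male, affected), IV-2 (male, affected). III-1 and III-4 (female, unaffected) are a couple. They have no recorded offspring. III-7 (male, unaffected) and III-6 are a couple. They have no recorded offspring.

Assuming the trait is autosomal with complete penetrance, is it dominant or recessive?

II-3 and II-1 are both unaffected yet have an affected child III-1. Under dominance, an affected child requires at least one affected parent, so the trait cannot be dominant.

recessive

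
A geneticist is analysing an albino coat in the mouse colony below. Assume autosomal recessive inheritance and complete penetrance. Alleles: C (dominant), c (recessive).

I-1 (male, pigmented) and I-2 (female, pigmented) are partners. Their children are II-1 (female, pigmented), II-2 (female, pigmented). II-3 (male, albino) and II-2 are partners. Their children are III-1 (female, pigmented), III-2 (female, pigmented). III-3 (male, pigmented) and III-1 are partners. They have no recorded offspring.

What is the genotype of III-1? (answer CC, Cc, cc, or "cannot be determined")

Cc

From phenotype alone, III-1 is CC or Cc.
III-1 is pigmented so carries C and received c from II-3 (cc), so III-1 is Cc.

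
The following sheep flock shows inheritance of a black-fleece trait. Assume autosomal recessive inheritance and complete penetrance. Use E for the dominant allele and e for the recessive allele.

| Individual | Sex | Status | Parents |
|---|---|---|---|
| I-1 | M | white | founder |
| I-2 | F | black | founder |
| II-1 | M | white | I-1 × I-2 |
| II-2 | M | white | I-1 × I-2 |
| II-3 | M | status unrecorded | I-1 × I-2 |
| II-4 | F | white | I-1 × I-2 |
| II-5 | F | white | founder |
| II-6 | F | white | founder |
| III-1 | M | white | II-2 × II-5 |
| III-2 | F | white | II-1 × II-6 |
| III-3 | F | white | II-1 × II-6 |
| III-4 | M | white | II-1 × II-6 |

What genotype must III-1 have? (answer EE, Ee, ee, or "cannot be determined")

cannot be determined

III-1's phenotype allows EE or Ee, and no parent or child forces a single allele at both positions; consistent genotype assignments exist with III-1 as EE or Ee.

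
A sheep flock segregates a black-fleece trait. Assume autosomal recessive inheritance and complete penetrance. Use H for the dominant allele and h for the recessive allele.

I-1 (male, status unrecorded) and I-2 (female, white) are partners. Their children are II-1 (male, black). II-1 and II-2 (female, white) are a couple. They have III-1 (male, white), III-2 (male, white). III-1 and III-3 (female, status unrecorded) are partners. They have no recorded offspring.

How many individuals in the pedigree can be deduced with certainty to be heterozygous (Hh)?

Obligate heterozygotes: I-2 is white so carries H and passed h to II-1 (hh), so I-2 is Hh; III-1 is white so carries H and received h from II-1 (hh), so III-1 is Hh; III-2 is white so carries H and received h from II-1 (hh), so III-2 is Hh.
Every other individual is either homozygous by phenotype or has at least one consistent homozygous assignment, so the count is 3.

3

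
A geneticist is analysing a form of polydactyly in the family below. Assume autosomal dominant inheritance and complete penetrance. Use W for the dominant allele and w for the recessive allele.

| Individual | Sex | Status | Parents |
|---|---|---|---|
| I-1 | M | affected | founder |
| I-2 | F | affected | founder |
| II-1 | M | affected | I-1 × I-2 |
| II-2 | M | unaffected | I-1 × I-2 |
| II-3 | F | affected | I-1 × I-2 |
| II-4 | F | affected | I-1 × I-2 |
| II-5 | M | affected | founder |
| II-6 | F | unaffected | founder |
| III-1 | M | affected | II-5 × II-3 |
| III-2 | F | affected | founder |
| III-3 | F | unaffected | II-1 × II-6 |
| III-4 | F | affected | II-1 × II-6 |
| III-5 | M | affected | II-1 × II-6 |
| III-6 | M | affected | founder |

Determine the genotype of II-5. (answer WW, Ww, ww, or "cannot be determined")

cannot be determined

II-5's phenotype allows WW or Ww, and no parent or child forces a single allele at both positions; consistent genotype assignments exist with II-5 as WW or Ww.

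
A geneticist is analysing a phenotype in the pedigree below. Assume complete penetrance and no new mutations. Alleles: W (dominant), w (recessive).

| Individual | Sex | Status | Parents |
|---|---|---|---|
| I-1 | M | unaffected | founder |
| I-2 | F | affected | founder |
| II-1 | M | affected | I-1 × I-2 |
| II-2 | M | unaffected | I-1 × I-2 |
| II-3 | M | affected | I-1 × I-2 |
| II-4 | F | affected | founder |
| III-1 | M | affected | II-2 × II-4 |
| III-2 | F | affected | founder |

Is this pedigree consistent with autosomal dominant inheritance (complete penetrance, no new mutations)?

Yes

A consistent assignment under autosomal dominant exists: I-1 ww, I-2 Ww, II-1 Ww, II-2 ww, II-3 Ww, II-4 WW, III-1 Ww, III-2 WW.
In this assignment every recorded phenotype matches its genotype and every non-founder's genotype is obtainable from its parents' genotypes, so the pedigree is consistent.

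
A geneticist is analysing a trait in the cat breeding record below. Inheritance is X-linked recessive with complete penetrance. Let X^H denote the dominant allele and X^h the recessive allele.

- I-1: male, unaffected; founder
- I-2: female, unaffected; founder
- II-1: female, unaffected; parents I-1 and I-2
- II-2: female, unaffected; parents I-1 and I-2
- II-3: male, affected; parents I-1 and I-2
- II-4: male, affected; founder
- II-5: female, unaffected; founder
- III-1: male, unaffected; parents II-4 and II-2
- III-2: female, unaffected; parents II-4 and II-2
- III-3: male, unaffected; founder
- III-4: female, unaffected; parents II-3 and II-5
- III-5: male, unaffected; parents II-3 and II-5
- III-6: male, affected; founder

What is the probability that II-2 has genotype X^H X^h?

1/5

I-1 is unaffected, so I-1 is X^H Y.
I-2 is unaffected so carries H and passed h to II-3 (X^h Y), so I-2 is X^H X^h.
Their cross gives offspring ratios 1/2 X^H X^H : 1/2 X^H X^h. Conditioning on II-2 being unaffected, P(X^H X^h) = 1/2 / 1 = 1/2 before taking II-2's own offspring into account.
II-4 is affected, so II-4 is X^h Y.
Now use II-2's offspring. Probability of each recorded status — unaffected son III-1: 1/2 if II-2 is X^H X^h, 1 if X^H X^H; unaffected daughter III-2: 1/2 if II-2 is X^H X^h, 1 if X^H X^H.
Bayes: P(X^H X^h) = 1/2·1/4 / (1/2·1/4 + 1/2·1) = 1/5.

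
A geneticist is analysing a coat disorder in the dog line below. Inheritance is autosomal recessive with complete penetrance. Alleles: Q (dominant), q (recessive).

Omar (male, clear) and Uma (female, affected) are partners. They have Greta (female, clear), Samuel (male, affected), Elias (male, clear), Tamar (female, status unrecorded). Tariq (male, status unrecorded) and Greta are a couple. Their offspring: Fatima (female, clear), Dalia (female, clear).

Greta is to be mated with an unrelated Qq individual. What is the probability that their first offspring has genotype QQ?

Greta is clear so carries Q and received q from Uma (qq), so Greta is Qq.
The cross gives 1/4 QQ : 1/2 Qq : 1/4 qq, so P(offspring has genotype QQ) = 1/4.

1/4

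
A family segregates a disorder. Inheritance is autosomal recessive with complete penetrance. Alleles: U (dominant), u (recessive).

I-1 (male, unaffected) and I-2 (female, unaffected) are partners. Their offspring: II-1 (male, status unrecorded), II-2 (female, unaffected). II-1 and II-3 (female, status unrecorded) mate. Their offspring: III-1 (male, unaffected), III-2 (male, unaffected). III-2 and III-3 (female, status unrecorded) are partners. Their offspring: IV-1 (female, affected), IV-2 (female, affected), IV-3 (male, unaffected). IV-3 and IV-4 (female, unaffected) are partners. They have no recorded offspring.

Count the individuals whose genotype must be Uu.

Obligate heterozygotes: III-2 is unaffected so carries U and passed u to IV-1 (uu), so III-2 is Uu.
Every other individual is either homozygous by phenotype or has at least one consistent homozygous assignment, so the count is 1.

1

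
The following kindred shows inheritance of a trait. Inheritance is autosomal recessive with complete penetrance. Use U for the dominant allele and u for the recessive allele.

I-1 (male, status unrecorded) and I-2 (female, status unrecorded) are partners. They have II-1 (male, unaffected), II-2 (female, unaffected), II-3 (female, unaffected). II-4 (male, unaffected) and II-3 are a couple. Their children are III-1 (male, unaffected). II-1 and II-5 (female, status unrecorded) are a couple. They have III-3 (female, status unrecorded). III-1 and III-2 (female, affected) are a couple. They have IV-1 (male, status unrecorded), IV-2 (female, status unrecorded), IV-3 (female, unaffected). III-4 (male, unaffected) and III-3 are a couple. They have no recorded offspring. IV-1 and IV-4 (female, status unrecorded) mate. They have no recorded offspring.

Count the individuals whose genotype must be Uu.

Obligate heterozygotes: IV-3 is unaffected so carries U and received u from III-2 (uu), so IV-3 is Uu.
Every other individual is either homozygous by phenotype or has at least one consistent homozygous assignment, so the count is 1.

1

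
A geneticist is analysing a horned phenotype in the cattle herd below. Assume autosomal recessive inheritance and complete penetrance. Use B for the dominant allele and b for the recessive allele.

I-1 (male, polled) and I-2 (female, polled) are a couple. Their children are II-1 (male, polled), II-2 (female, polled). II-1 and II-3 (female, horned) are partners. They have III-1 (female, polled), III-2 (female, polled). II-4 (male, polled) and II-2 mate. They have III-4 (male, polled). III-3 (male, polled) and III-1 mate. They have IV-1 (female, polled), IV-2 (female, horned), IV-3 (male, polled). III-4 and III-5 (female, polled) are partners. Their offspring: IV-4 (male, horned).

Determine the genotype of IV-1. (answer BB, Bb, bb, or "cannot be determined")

cannot be determined

IV-1's phenotype allows BB or Bb, and no parent or child forces a single allele at both positions; consistent genotype assignments exist with IV-1 as BB or Bb.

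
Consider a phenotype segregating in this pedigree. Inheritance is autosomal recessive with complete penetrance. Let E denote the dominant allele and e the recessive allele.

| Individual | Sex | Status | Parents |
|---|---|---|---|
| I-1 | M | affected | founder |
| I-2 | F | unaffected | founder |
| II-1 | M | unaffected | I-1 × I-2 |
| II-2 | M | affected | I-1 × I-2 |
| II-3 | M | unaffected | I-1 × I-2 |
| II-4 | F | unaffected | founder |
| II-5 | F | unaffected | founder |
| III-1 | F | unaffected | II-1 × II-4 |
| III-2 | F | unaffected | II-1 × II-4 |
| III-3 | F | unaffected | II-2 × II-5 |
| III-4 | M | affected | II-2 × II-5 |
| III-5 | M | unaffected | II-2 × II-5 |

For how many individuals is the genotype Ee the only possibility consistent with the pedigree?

Obligate heterozygotes: I-2 is unaffected so carries E and passed e to II-2 (ee), so I-2 is Ee; II-1 is unaffected so carries E and received e from I-1 (ee), so II-1 is Ee; II-3 is unaffected so carries E and received e from I-1 (ee), so II-3 is Ee; II-5 is unaffected so carries E and passed e to III-4 (ee), so II-5 is Ee; III-3 is unaffected so carries E and received e from II-2 (ee), so III-3 is Ee; III-5 is unaffected so carries E and received e from II-2 (ee), so III-5 is Ee.
Every other individual is either homozygous by phenotype or has at least one consistent homozygous assignment, so the count is 6.

6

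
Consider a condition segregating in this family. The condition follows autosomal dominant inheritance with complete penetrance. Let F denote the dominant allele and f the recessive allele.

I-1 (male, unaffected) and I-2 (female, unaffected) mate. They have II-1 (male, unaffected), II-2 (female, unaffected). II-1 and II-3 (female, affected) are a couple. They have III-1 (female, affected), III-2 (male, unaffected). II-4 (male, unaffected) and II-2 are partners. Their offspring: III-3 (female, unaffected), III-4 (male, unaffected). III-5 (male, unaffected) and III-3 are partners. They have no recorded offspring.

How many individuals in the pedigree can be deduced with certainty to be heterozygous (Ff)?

Obligate heterozygotes: II-3 is affected so carries F and passed f to III-2 (ff), so II-3 is Ff; III-1 is affected so carries F and received f from II-1 (ff), so III-1 is Ff.
Every other individual is either homozygous by phenotype or has at least one consistent homozygous assignment, so the count is 2.

2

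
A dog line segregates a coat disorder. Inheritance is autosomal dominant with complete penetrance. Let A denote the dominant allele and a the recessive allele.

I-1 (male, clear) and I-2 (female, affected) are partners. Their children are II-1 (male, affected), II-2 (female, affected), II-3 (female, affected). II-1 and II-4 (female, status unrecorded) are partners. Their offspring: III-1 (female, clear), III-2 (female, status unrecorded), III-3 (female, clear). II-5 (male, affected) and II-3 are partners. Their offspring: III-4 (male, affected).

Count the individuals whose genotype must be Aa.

Obligate heterozygotes: II-1 is affected so carries A and received a from I-1 (aa), so II-1 is Aa; II-2 is affected so carries A and received a from I-1 (aa), so II-2 is Aa; II-3 is affected so carries A and received a from I-1 (aa), so II-3 is Aa.
Every other individual is either homozygous by phenotype or has at least one consistent homozygous assignment, so the count is 3.

3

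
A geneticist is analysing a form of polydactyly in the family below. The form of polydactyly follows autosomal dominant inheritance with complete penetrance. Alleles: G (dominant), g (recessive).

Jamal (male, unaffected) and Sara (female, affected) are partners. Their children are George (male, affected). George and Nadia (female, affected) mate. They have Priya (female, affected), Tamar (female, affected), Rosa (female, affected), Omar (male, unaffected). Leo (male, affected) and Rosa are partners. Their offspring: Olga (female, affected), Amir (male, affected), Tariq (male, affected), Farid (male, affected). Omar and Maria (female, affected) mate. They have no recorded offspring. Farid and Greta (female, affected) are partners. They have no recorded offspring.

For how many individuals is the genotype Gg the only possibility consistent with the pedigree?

Obligate heterozygotes: George is affected so carries G and received g from Jamal (gg), so George is Gg; Nadia is affected so carries G and passed g to Omar (gg), so Nadia is Gg.
Every other individual is either homozygous by phenotype or has at least one consistent homozygous assignment, so the count is 2.

2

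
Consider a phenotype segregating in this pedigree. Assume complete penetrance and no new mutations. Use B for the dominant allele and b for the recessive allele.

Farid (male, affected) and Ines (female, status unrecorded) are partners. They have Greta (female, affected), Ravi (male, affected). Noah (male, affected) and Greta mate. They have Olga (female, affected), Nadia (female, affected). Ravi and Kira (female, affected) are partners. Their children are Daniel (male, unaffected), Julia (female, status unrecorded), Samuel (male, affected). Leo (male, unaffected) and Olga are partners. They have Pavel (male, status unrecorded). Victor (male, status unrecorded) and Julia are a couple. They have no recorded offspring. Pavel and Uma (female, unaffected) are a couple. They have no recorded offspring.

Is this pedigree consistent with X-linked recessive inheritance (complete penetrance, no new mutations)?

No

Under X-linked recessive, Daniel (unaffected, male) cannot arise from Ravi (affected) × Kira (affected).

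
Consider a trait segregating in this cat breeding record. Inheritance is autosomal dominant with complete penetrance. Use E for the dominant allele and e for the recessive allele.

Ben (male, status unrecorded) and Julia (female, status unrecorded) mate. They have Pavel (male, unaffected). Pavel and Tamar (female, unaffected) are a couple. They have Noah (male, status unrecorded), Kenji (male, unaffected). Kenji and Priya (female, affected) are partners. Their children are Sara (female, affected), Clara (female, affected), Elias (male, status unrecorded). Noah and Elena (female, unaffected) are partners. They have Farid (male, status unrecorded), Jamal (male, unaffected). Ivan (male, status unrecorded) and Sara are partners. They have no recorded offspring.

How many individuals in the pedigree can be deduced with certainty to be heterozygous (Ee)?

Obligate heterozygotes: Sara is affected so carries E and received e from Kenji (ee), so Sara is Ee; Clara is affected so carries E and received e from Kenji (ee), so Clara is Ee.
Every other individual is either homozygous by phenotype or has at least one consistent homozygous assignment, so the count is 2.

2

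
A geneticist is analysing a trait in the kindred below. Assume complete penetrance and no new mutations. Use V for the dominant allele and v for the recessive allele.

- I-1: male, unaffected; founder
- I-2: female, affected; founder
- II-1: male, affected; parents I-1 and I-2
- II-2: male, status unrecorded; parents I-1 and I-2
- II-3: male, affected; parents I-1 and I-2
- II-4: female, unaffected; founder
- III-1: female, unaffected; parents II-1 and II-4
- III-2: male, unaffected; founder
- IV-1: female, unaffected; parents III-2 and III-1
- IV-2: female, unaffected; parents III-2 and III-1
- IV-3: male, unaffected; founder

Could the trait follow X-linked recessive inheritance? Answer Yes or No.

Yes

A consistent assignment under X-linked recessive exists: I-1 X^V Y, I-2 X^v X^v, II-1 X^v Y, II-2 X^v Y, II-3 X^v Y, II-4 X^V X^V, III-1 X^V X^v, III-2 X^V Y, IV-1 X^V X^V, IV-2 X^V X^V, IV-3 X^V Y.
In this assignment every recorded phenotype matches its genotype and every non-founder's genotype is obtainable from its parents' genotypes, so the pedigree is consistent.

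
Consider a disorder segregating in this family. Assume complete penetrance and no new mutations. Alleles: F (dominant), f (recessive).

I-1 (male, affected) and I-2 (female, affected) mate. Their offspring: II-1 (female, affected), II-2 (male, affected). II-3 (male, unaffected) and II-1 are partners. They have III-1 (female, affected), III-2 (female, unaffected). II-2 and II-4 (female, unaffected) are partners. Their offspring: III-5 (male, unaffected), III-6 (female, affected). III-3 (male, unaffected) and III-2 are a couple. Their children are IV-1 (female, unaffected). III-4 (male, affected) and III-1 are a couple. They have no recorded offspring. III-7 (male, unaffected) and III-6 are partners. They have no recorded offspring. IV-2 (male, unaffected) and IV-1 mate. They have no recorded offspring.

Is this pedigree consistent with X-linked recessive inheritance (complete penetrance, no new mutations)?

No

Under X-linked recessive, III-1 (affected, female) cannot arise from II-3 (unaffected) × II-1 (affected).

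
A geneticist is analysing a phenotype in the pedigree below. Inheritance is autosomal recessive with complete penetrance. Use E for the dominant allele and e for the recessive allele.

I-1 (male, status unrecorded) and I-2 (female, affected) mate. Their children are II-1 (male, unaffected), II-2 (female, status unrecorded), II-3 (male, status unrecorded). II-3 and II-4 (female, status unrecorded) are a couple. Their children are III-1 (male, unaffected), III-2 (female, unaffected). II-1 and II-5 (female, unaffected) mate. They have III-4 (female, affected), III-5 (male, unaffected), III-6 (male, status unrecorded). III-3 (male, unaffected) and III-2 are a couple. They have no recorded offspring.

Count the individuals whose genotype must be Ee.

Obligate heterozygotes: II-1 is unaffected so carries E and received e from I-2 (ee), so II-1 is Ee; II-5 is unaffected so carries E and passed e to III-4 (ee), so II-5 is Ee.
Every other individual is either homozygous by phenotype or has at least one consistent homozygous assignment, so the count is 2.

2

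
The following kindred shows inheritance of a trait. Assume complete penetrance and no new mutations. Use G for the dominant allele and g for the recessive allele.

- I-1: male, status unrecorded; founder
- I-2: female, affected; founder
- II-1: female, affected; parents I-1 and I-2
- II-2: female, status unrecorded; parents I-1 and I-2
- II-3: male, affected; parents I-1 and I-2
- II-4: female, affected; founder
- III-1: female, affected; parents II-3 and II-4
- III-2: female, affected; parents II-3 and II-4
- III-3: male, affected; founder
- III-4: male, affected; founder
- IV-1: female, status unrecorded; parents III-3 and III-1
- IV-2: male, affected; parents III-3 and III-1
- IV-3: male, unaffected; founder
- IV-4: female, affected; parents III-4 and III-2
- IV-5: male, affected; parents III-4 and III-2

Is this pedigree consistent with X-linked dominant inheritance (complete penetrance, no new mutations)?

A consistent assignment under X-linked dominant exists: I-1 X^G Y, I-2 X^G X^G, II-1 X^G X^G, II-2 X^G X^G, II-3 X^G Y, II-4 X^G X^G, III-1 X^G X^G, III-2 X^G X^G, III-3 X^G Y, III-4 X^G Y, IV-1 X^G X^G, IV-2 X^G Y, IV-3 X^g Y, IV-4 X^G X^G, IV-5 X^G Y.
In this assignment every recorded phenotype matches its genotype and every non-founder's genotype is obtainable from its parents' genotypes, so the pedigree is consistent.

Yes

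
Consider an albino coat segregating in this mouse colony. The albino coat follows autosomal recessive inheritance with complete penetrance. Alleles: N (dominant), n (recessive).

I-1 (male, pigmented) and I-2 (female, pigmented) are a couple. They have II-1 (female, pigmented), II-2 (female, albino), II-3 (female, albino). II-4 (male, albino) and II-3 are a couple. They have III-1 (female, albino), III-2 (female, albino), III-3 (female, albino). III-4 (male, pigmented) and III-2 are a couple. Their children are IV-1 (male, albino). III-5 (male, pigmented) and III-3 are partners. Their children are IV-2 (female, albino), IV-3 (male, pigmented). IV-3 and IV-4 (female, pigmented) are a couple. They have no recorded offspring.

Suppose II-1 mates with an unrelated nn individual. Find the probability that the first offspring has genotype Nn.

I-1 is pigmented so carries N and passed n to II-2 (nn), so I-1 is Nn.
I-2 is pigmented so carries N and passed n to II-2 (nn), so I-2 is Nn.
II-1 is a pigmented offspring of I-1 (Nn) × I-2 (Nn), whose cross gives 1/4 NN : 1/2 Nn : 1/4 nn; conditioning on being pigmented, II-1 is NN with probability 1/3, Nn with probability 2/3.
Summing over parental genotype combinations, P(offspring has genotype Nn) = 1/3·1 + 2/3·1/2 = 2/3.

2/3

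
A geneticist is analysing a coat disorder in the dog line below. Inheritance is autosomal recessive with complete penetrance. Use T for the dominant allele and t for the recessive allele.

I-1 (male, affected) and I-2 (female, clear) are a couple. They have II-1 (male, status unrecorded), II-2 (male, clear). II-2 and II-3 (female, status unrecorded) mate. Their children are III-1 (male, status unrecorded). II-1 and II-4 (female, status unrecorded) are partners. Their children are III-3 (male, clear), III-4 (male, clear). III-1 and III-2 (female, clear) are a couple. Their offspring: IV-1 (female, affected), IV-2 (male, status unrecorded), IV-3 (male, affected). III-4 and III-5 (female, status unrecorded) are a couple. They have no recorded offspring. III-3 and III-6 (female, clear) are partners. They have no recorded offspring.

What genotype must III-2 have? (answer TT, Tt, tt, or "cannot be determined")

Tt

From phenotype alone, III-2 is TT or Tt.
III-2 is clear so carries T and passed t to IV-1 (tt), so III-2 is Tt.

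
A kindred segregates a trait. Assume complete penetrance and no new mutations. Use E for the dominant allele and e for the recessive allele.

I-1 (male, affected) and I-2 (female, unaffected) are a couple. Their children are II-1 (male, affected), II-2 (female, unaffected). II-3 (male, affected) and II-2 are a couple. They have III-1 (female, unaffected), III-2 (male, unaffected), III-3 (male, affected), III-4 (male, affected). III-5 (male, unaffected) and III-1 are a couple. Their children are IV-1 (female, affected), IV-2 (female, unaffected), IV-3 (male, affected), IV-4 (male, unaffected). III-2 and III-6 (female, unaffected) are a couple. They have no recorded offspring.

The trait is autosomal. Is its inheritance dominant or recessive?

recessive

III-5 and III-1 are both unaffected yet have an affected child IV-1. Under dominance, an affected child requires at least one affected parent, so the trait cannot be dominant.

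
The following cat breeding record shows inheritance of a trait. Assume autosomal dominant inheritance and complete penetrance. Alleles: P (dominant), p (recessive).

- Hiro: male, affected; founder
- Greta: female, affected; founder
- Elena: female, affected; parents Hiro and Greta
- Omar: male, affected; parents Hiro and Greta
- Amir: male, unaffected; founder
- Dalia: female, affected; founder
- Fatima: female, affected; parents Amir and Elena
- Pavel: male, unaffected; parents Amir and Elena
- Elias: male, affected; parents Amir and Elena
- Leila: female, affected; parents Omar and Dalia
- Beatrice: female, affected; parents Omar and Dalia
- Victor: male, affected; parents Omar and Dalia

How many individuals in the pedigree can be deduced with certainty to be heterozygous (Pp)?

Obligate heterozygotes: Elena is affected so carries P and passed p to Pavel (pp), so Elena is Pp; Fatima is affected so carries P and received p from Amir (pp), so Fatima is Pp; Elias is affected so carries P and received p from Amir (pp), so Elias is Pp.
Every other individual is either homozygous by phenotype or has at least one consistent homozygous assignment, so the count is 3.

3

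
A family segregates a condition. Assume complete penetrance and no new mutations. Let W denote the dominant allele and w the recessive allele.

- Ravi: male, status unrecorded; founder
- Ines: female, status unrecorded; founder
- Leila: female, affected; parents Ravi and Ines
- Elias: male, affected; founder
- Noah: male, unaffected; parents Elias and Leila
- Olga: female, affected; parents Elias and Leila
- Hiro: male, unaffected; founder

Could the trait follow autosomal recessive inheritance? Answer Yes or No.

No

Under autosomal recessive, Noah (unaffected, male) cannot arise from Elias (affected) × Leila (affected).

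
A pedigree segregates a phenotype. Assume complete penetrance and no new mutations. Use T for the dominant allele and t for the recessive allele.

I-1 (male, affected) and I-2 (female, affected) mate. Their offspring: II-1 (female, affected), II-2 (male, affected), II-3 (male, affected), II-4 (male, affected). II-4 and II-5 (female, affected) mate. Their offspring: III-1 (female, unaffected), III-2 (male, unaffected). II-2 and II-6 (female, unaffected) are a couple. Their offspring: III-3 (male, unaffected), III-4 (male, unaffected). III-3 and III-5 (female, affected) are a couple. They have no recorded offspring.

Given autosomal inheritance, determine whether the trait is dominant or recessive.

II-4 and II-5 are both affected yet have an unaffected child III-1. Under a recessive model two affected parents are homozygous and every child would be affected, so the trait cannot be recessive.

dominant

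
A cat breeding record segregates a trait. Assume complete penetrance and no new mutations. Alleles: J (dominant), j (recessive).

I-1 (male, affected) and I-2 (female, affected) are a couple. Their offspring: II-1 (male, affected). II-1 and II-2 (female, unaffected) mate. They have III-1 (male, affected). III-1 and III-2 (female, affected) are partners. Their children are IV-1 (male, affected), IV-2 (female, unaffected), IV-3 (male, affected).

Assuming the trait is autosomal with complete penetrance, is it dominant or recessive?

III-1 and III-2 are both affected yet have an unaffected child IV-2. Under a recessive model two affected parents are homozygous and every child would be affected, so the trait cannot be recessive.

dominant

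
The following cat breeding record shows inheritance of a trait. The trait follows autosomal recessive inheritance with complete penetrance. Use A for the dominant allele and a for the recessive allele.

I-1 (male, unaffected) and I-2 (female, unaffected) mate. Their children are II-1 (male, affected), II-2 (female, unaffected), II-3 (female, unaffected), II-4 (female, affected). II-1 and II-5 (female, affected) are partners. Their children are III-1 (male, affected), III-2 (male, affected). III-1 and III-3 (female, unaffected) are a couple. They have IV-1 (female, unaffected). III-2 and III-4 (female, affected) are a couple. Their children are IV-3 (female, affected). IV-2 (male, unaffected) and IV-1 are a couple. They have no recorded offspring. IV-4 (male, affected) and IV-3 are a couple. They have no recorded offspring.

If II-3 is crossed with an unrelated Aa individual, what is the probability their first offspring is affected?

1/6

I-1 is unaffected so carries A and passed a to II-1 (aa), so I-1 is Aa.
I-2 is unaffected so carries A and passed a to II-1 (aa), so I-2 is Aa.
II-3 is an unaffected offspring of I-1 (Aa) × I-2 (Aa), whose cross gives 1/4 AA : 1/2 Aa : 1/4 aa; conditioning on being unaffected, II-3 is AA with probability 1/3, Aa with probability 2/3.
Summing over parental genotype combinations, P(offspring is affected) = 2/3·1/4 = 1/6.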